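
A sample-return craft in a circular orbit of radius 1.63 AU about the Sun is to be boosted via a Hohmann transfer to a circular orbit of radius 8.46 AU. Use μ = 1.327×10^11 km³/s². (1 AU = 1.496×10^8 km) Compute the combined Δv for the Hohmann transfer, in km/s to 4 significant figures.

Δv = 11.30 km/s

In km: r₁ = 1.63 × 1.496×10^8 = 2.43848×10^8 km; r₂ = 8.46 × 1.496×10^8 = 1.265616×10^9 km.
The Hohmann ellipse has a_t = (r₁ + r₂)/2 = 7.54732×10^8 km.
At r₁ the circular-orbit speed is v₁ = √(μ/r₁) = 23.328 km/s.
Transfer-orbit speed at r₁ (vis-viva): v_p = √[μ(2/r₁ − 1/a_t)] = 30.209 km/s.
First burn Δv₁ = |v_p − v₁| = 6.881 km/s.
Circular speed at r₂: v₂ = √(μ/r₂) = 10.2396 km/s.
Transfer-orbit speed at r₂: v_a = √[μ(2/r₂ − 1/a_t)] = 5.82033 km/s.
Second burn Δv₂ = |v₂ − v_a| = 4.419 km/s.
Δv = Δv₁ + Δv₂ = 6.881 + 4.419 = 11.30 km/s.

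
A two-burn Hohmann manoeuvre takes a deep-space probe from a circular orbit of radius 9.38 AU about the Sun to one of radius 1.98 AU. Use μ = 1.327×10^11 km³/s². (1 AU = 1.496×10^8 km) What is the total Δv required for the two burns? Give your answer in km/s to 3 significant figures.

Δv = 10.0 km/s

In km: r₁ = 9.38 × 1.496×10^8 = 1.403248×10^9 km; r₂ = 1.98 × 1.496×10^8 = 2.96208×10^8 km.
The Hohmann ellipse has a_t = (r₁ + r₂)/2 = 8.49728×10^8 km.
At r₁ the circular-orbit speed is v₁ = √(μ/r₁) = 9.725 km/s.
Transfer-orbit speed at r₁ (vis-viva equation): v_a = √[μ(2/r₁ − 1/a_t)] = 5.742 km/s.
First burn Δv₁ = |v_a − v₁| = 3.983 km/s.
Circular speed at r₂: v₂ = √(μ/r₂) = 21.166 km/s.
Transfer-orbit speed at r₂: v_p = √[μ(2/r₂ − 1/a_t)] = 27.200 km/s.
Second burn Δv₂ = |v₂ − v_p| = 6.034 km/s.
Δv = Δv₁ + Δv₂ = 3.983 + 6.034 = 10.02 km/s.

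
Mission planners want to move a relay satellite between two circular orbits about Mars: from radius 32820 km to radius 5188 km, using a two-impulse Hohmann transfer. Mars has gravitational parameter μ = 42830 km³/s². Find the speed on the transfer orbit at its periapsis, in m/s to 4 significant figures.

The Hohmann ellipse has a_t = (r₁ + r₂)/2 = 19004 km.
The periapsis of the transfer ellipse is at r = 5188 km.
Vis-viva: v = √[μ(2/r − 1/a_t)] = √[42830 × (2/5188 − 1/19004)] = 3.776 km/s.

v = 3776 m/s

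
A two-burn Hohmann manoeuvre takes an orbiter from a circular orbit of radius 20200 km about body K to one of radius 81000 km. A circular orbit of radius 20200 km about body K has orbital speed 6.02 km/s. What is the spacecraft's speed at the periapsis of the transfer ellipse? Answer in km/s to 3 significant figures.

From the circular-orbit relation v² = μ/r at r = 20200 km: μ = v²r = (6.02)² × 20200 = 7.32056×10^5 km³/s².
Semi-major axis of the transfer orbit: a_t = (20200 + 81000)/2 = 50600 km.
The periapsis of the transfer ellipse is at r = 20200 km.
From the vis-viva equation, v = √[μ(2/r − 1/a_t)] = 7.617 km/s.

v = 7.62 km/s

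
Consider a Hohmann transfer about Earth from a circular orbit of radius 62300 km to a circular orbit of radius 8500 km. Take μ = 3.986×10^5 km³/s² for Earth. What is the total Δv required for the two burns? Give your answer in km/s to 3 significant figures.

Semi-major axis of the transfer orbit: a_t = (62300 + 8500)/2 = 35400 km.
At r₁ the circular-orbit speed is v₁ = √(μ/r₁) = 2.529 km/s.
On the transfer ellipse at r₁, vis-viva gives v_a = √[μ(2/r₁ − 1/a_t)] = 1.239 km/s.
First burn Δv₁ = |v_a − v₁| = 1.290 km/s.
Circular speed at r₂: v₂ = √(μ/r₂) = 6.848 km/s.
Transfer-orbit speed at r₂: v_p = √[μ(2/r₂ − 1/a_t)] = 9.085 km/s.
Second burn Δv₂ = |v₂ − v_p| = 2.237 km/s.
Total Δv = Δv₁ + Δv₂ = 3.527 km/s.

Δv = 3.53 km/s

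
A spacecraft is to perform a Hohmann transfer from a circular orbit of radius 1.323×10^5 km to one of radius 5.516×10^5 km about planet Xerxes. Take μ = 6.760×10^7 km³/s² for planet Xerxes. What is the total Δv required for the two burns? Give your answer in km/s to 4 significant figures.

Δv = 10.29 km/s

Transfer-ellipse semi-major axis a_t = (r₁ + r₂)/2 = (1.323×10^5 + 5.516×10^5)/2 = 3.4195×10^5 km.
Circular speed at r₁: v₁ = √(μ/r₁) = √(6.760×10^7/1.323×10^5) = 22.604 km/s.
Transfer-orbit speed at r₁ (vis-viva): v_p = √[μ(2/r₁ − 1/a_t)] = 28.709 km/s.
First burn Δv₁ = |v_p − v₁| = 6.105 km/s.
Circular speed at r₂: v₂ = √(μ/r₂) = 11.07 km/s.
Transfer-orbit speed at r₂: v_a = √[μ(2/r₂ − 1/a_t)] = 6.886 km/s.
Second burn Δv₂ = |v₂ − v_a| = 4.184 km/s.
Δv = Δv₁ + Δv₂ = 6.105 + 4.184 = 10.29 km/s.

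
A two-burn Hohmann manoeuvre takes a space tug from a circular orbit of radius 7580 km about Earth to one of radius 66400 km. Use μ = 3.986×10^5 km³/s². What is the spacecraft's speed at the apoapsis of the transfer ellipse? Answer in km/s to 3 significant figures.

Transfer-ellipse semi-major axis a_t = (r₁ + r₂)/2 = (7580 + 66400)/2 = 36990 km.
At apoapsis, r = 66400 km.
Applying v² = μ(2/r − 1/a_t): v = 1.109 km/s.

v = 1.11 km/s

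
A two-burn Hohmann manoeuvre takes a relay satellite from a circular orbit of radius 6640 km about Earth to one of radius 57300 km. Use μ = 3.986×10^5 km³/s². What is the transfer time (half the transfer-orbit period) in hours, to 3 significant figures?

The Hohmann ellipse has a_t = (r₁ + r₂)/2 = 31970 km.
Transfer time t = π√(a_t³/μ) = π√((31970)³ / 3.986×10^5) = 28440 s.
Converting: 28440 s ÷ 3600 s/hour = 7.90 hours.

t = 7.90 hours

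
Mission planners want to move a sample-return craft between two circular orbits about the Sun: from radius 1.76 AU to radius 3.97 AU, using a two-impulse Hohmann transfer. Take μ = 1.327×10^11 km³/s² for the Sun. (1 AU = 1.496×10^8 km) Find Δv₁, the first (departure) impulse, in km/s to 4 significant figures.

In km: r₁ = 1.76 × 1.496×10^8 = 2.63296×10^8 km; r₂ = 3.97 × 1.496×10^8 = 5.93912×10^8 km.
The Hohmann ellipse has a_t = (r₁ + r₂)/2 = 4.28604×10^8 km.
Circular speed at r = 2.63296×10^8 km: v_c = √(μ/r) = 22.450 km/s.
Transfer-orbit speed at the same r (vis-viva, a = a_t): v_t = √[μ(2/r − 1/a_t)] = 26.427 km/s.
Δv₁ = |v_t − v_c| = |26.427 − 22.450| = 3.977 km/s.

Δv₁ = 3.977 km/s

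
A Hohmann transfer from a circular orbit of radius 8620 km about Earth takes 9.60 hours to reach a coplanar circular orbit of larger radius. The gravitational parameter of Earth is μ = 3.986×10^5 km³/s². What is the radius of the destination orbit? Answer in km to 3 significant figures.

r₂ = 64200 km

Transfer time t = 9.60 hours = 34560 s, and t = π√(a_t³/μ).
So a_t = (μ t²/π²)^(1/3) = (3.986×10^5 × (34560)² / π²)^(1/3) = 36402 km.
Since a_t = (r₁ + r₂)/2, r₂ = 2a_t − r₁ = 2×36402 − 8620 = 64184 km.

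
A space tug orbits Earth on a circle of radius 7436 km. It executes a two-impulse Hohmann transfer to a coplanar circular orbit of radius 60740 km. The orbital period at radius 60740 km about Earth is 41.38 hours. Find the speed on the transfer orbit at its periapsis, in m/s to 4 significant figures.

v = 9774 m/s

From Kepler's third law T² = 4π²r³/μ at r = 60740 km, T = 41.38 hours = 41.38 × 3600 s = 1.48968×10^5 s: μ = 4π²r³/T² = 3.98656×10^5 km³/s².
Transfer-ellipse semi-major axis a_t = (r₁ + r₂)/2 = (7436 + 60740)/2 = 34088 km.
At periapsis, r = 7436 km.
Vis-viva: v = √[μ(2/r − 1/a_t)] = √[3.98656×10^5 × (2/7436 − 1/34088)] = 9.774 km/s.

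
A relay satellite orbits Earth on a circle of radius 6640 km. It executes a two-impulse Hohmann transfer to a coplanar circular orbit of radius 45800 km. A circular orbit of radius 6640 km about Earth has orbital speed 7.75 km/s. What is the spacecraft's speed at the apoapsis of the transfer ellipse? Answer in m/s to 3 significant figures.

v = 1480 m/s

From the circular-orbit relation v² = μ/r at r = 6640 km: μ = v²r = (7.75)² × 6640 = 3.98815×10^5 km³/s².
Semi-major axis of the transfer orbit: a_t = (6640 + 45800)/2 = 26220 km.
At apoapsis, r = 45800 km.
From the vis-viva equation, v = √[μ(2/r − 1/a_t)] = 1.485 km/s.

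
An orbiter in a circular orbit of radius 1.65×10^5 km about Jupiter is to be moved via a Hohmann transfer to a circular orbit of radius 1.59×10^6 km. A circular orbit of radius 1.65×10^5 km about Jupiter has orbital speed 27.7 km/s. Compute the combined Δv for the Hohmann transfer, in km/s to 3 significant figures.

From the circular-orbit relation v² = μ/r at r = 1.65×10^5 km: μ = v²r = (27.7)² × 1.65×10^5 = 1.26603×10^8 km³/s².
Transfer-ellipse semi-major axis a_t = (r₁ + r₂)/2 = (1.650×10^5 + 1.590×10^6)/2 = 8.775×10^5 km.
At r₁ the circular-orbit speed is v₁ = √(μ/r₁) = 27.700 km/s.
Transfer-orbit speed at r₁ (v² = μ(2/r − 1/a)): v_p = √[μ(2/r₁ − 1/a_t)] = 37.287 km/s.
First burn Δv₁ = |v_p − v₁| = 9.587 km/s.
At r₂, v₂ = √(μ/r₂) = 8.923 km/s.
Transfer-orbit speed at r₂: v_a = √[μ(2/r₂ − 1/a_t)] = 3.869 km/s.
Second burn Δv₂ = |v₂ − v_a| = 5.054 km/s.
Δv = Δv₁ + Δv₂ = 9.587 + 5.054 = 14.64 km/s.

Δv = 14.6 km/s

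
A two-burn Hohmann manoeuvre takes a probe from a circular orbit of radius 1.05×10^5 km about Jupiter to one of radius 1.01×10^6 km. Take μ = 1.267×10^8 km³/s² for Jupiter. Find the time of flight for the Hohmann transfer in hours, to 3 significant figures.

Transfer-ellipse semi-major axis a_t = (r₁ + r₂)/2 = (1.050×10^5 + 1.010×10^6)/2 = 5.575×10^5 km.
By Kepler's third law the transfer-orbit period is T = 2π√(a_t³/μ), so t = T/2 = 1.162×10^5 s.
Converting: 1.162×10^5 s ÷ 3600 s/hour = 32.3 hours.

t = 32.3 hours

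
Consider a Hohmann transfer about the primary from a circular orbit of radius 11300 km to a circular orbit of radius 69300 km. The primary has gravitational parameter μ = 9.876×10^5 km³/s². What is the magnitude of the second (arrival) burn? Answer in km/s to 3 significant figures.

Transfer-ellipse semi-major axis a_t = (r₁ + r₂)/2 = (11300 + 69300)/2 = 40300 km.
Circular speed at r = 69300 km: v_c = √(μ/r) = 3.775 km/s.
Vis-viva on the transfer ellipse at r = 69300 km gives v_t = √[μ(2/r − 1/a_t)] = 1.999 km/s.
Δv₂ = |v_t − v_c| = |1.999 − 3.775| = 1.776 km/s.

Δv₂ = 1.78 km/s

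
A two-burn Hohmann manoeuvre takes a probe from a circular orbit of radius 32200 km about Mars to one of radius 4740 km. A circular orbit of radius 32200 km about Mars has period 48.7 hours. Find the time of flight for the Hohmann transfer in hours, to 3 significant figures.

From Kepler's third law T² = 4π²r³/μ at r = 32200 km, T = 48.7 hours = 48.7 × 3600 s = 1.7532×10^5 s: μ = 4π²r³/T² = 42881.0 km³/s².
The Hohmann ellipse has a_t = (r₁ + r₂)/2 = 18470 km.
By Kepler's third law the transfer-orbit period is T = 2π√(a_t³/μ), so t = T/2 = 38080 s.
Converting: 38080 s ÷ 3600 s/hour = 10.6 hours.

t = 10.6 hours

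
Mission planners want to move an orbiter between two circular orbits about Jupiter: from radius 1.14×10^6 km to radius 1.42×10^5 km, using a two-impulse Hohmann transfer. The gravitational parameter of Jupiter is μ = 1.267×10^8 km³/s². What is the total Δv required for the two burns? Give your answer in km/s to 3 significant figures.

Δv = 15.5 km/s

The Hohmann ellipse has a_t = (r₁ + r₂)/2 = 6.410×10^5 km.
Circular speed at r₁: v₁ = √(μ/r₁) = √(1.267×10^8/1.140×10^6) = 10.542312 km/s.
Transfer-orbit speed at r₁ (vis-viva equation): v_a = √[μ(2/r₁ − 1/a_t)] = 4.9619346 km/s.
First burn Δv₁ = |v_a − v₁| = 5.58038 km/s.
Circular speed at r₂: v₂ = √(μ/r₂) = 29.87061 km/s.
Transfer-orbit speed at r₂: v_p = √[μ(2/r₂ − 1/a_t)] = 39.83525 km/s.
Second burn Δv₂ = |v₂ − v_p| = 9.96464 km/s.
Δv = Δv₁ + Δv₂ = 5.58038 + 9.96464 = 15.55 km/s.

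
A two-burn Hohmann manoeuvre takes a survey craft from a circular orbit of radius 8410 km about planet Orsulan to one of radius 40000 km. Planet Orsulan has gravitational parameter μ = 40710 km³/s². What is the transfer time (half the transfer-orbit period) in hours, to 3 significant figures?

t = 16.3 hours

Semi-major axis of the transfer orbit: a_t = (8410 + 40000)/2 = 24205 km.
Transfer time t = π√(a_t³/μ) = π√((24205)³ / 40710) = 58640 s.
Converting: 58640 s ÷ 3600 s/hour = 16.3 hours.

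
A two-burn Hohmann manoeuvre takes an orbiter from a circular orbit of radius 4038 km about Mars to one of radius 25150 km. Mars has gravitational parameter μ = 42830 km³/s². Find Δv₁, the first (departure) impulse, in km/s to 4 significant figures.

Semi-major axis of the transfer orbit: a_t = (4038 + 25150)/2 = 14594 km.
Circular speed at r = 4038 km: v_c = √(μ/r) = 3.2568 km/s.
Vis-viva on the transfer ellipse at r = 4038 km gives v_t = √[μ(2/r − 1/a_t)] = 4.2754 km/s.
Δv₁ = |v_t − v_c| = |4.2754 − 3.2568| = 1.019 km/s.

Δv₁ = 1.019 km/s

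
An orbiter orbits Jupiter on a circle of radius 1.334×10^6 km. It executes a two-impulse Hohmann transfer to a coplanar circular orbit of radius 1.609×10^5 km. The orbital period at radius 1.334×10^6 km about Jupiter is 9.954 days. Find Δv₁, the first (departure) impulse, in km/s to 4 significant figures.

From Kepler's third law T² = 4π²r³/μ at r = 1.334×10^6 km, T = 9.954 days = 9.954 × 86400 s = 8.600256×10^5 s: μ = 4π²r³/T² = 1.26708×10^8 km³/s².
Transfer-ellipse semi-major axis a_t = (r₁ + r₂)/2 = (1.334×10^6 + 1.609×10^5)/2 = 7.4745×10^5 km.
Circular speed at r = 1.334×10^6 km: v_c = √(μ/r) = 9.746 km/s.
Vis-viva on the transfer ellipse at r = 1.334×10^6 km gives v_t = √[μ(2/r − 1/a_t)] = 4.522 km/s.
Δv₁ = |v_t − v_c| = |4.522 − 9.746| = 5.224 km/s.

Δv₁ = 5.224 km/s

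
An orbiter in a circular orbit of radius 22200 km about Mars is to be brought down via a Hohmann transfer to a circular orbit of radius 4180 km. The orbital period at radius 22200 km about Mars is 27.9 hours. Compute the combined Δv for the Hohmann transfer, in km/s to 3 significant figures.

From Kepler's third law T² = 4π²r³/μ at r = 22200 km, T = 27.9 hours = 27.9 × 3600 s = 1.0044×10^5 s: μ = 4π²r³/T² = 42815.9 km³/s².
Semi-major axis of the transfer orbit: a_t = (22200 + 4180)/2 = 13190 km.
At r₁ the circular-orbit speed is v₁ = √(μ/r₁) = 1.3888 km/s.
Transfer-orbit speed at r₁ (vis-viva): v_a = √[μ(2/r₁ − 1/a_t)] = 0.78179 km/s.
First burn Δv₁ = |v_a − v₁| = 0.6070 km/s.
Circular speed at r₂: v₂ = √(μ/r₂) = 3.2005 km/s.
Transfer-orbit speed at r₂: v_p = √[μ(2/r₂ − 1/a_t)] = 4.1521 km/s.
Second burn Δv₂ = |v₂ − v_p| = 0.9516 km/s.
Total Δv = Δv₁ + Δv₂ = 1.559 km/s.

Δv = 1.56 km/s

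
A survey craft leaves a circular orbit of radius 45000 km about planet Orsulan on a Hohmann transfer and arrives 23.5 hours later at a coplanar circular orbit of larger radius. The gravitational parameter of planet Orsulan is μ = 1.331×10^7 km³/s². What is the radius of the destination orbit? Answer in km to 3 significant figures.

Transfer time t = 23.5 hours = 84600 s, and t = π√(a_t³/μ).
So a_t = (μ t²/π²)^(1/3) = (1.331×10^7 × (84600)² / π²)^(1/3) = 2.1292×10^5 km.
Since a_t = (r₁ + r₂)/2, r₂ = 2a_t − r₁ = 2×2.1292×10^5 − 45000 = 3.8084×10^5 km.

r₂ = 3.81×10^5 km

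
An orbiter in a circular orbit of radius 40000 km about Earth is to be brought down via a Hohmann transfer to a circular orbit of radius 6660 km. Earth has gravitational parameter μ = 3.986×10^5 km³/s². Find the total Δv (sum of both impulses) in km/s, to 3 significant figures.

Transfer-ellipse semi-major axis a_t = (r₁ + r₂)/2 = (40000 + 6660)/2 = 23330 km.
At r₁ the circular-orbit speed is v₁ = √(μ/r₁) = 3.157 km/s.
On the transfer ellipse at r₁, v² = μ(2/r − 1/a) gives v_a = √[μ(2/r₁ − 1/a_t)] = 1.687 km/s.
First burn Δv₁ = |v_a − v₁| = 1.470 km/s.
Circular speed at r₂: v₂ = √(μ/r₂) = 7.736 km/s.
Transfer-orbit speed at r₂: v_p = √[μ(2/r₂ − 1/a_t)] = 10.13 km/s.
Second burn Δv₂ = |v₂ − v_p| = 2.394 km/s.
Δv = Δv₁ + Δv₂ = 1.470 + 2.394 = 3.864 km/s.

Δv = 3.86 km/s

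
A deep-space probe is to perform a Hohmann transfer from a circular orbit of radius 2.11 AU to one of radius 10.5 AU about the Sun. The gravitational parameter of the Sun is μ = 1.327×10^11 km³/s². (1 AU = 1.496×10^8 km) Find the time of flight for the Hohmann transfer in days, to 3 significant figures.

t = 2890 days

In km: r₁ = 2.11 × 1.496×10^8 = 3.15656×10^8 km; r₂ = 10.5 × 1.496×10^8 = 1.5708×10^9 km.
The Hohmann ellipse has a_t = (r₁ + r₂)/2 = 9.43228×10^8 km.
Transfer time t = π√(a_t³/μ) = π√((9.43228×10^8)³ / 1.327×10^11) = 2.498×10^8 s.
Converting: 2.498×10^8 s ÷ 86400 s/day = 2890 days.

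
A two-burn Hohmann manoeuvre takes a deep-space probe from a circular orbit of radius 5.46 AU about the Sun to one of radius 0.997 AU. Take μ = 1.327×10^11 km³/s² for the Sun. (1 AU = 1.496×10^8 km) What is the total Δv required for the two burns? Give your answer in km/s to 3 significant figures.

Δv = 14.6 km/s

In km: r₁ = 5.46 × 1.496×10^8 = 8.16816×10^8 km; r₂ = 0.997 × 1.496×10^8 = 1.491512×10^8 km.
Transfer-ellipse semi-major axis a_t = (r₁ + r₂)/2 = (8.16816×10^8 + 1.491512×10^8)/2 = 4.829836×10^8 km.
At r₁ the circular-orbit speed is v₁ = √(μ/r₁) = 12.746 km/s.
On the transfer ellipse at r₁, v² = μ(2/r − 1/a) gives v_a = √[μ(2/r₁ − 1/a_t)] = 7.0831 km/s.
First burn Δv₁ = |v_a − v₁| = 5.6629 km/s.
Circular speed at r₂: v₂ = √(μ/r₂) = 29.828 km/s.
Transfer-orbit speed at r₂: v_p = √[μ(2/r₂ − 1/a_t)] = 38.790 km/s.
Second burn Δv₂ = |v₂ − v_p| = 8.9620 km/s.
Δv = Δv₁ + Δv₂ = 5.6629 + 8.9620 = 14.62 km/s.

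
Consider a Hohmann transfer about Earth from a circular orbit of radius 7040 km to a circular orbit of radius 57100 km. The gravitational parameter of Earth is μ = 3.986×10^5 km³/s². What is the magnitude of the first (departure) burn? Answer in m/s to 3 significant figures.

Δv₁ = 2520 m/s

Transfer-ellipse semi-major axis a_t = (r₁ + r₂)/2 = (7040 + 57100)/2 = 32070 km.
On the circular orbit at r = 7040 km, v_c = √(μ/r) = 7.52458 km/s.
Vis-viva on the transfer ellipse at r = 7040 km gives v_t = √[μ(2/r − 1/a_t)] = 10.0404 km/s.
Δv₁ = |v_t − v_c| = |10.0404 − 7.52458| = 2.516 km/s.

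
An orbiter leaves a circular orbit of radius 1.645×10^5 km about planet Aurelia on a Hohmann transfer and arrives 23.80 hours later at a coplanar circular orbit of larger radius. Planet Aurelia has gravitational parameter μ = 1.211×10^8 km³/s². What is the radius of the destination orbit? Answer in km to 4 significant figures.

r₂ = 7.320×10^5 km

Transfer time t = 23.80 hours = 85680 s, and t = π√(a_t³/μ).
So a_t = (μ t²/π²)^(1/3) = (1.211×10^8 × (85680)² / π²)^(1/3) = 4.4826×10^5 km.
Since a_t = (r₁ + r₂)/2, r₂ = 2a_t − r₁ = 2×4.4826×10^5 − 1.645×10^5 = 7.3202×10^5 km.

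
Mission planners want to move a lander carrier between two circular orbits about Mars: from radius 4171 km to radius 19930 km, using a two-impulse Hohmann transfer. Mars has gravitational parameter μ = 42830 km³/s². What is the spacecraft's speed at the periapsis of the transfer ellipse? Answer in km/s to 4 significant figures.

v = 4.121 km/s

Semi-major axis of the transfer orbit: a_t = (4171 + 19930)/2 = 12050.5 km.
The periapsis of the transfer ellipse is at r = 4171 km.
Vis-viva: v = √[μ(2/r − 1/a_t)] = √[42830 × (2/4171 − 1/12050.5)] = 4.121 km/s.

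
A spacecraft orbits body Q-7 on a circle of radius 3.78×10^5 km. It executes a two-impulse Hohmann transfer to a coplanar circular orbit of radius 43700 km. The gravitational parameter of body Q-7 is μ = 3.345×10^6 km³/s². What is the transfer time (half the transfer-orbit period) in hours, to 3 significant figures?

t = 46.2 hours

The Hohmann ellipse has a_t = (r₁ + r₂)/2 = 2.1085×10^5 km.
Half the transfer-orbit period gives t = π√(a_t³/μ) = 1.663×10^5 s.
Converting: 1.663×10^5 s ÷ 3600 s/hour = 46.2 hours.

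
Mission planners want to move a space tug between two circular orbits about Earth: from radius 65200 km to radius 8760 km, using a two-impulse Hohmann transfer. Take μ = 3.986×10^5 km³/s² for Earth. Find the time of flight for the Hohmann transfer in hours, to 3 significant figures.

t = 9.83 hours

Transfer-ellipse semi-major axis a_t = (r₁ + r₂)/2 = (65200 + 8760)/2 = 36980 km.
Half the transfer-orbit period gives t = π√(a_t³/μ) = 35390 s.
Converting: 35390 s ÷ 3600 s/hour = 9.83 hours.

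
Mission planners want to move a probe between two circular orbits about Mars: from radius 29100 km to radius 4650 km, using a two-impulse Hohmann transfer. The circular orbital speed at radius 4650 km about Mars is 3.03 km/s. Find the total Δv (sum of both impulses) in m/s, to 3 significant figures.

Δv = 1520 m/s

From the circular-orbit relation v² = μ/r at r = 4650 km: μ = v²r = (3.03)² × 4650 = 42691.2 km³/s².
The Hohmann ellipse has a_t = (r₁ + r₂)/2 = 16875 km.
At r₁ the circular-orbit speed is v₁ = √(μ/r₁) = 1.2112 km/s.
On the transfer ellipse at r₁, vis-viva equation gives v_a = √[μ(2/r₁ − 1/a_t)] = 0.63581 km/s.
First burn Δv₁ = |v_a − v₁| = 0.5754 km/s.
At r₂, v₂ = √(μ/r₂) = 3.0300 km/s.
Transfer-orbit speed at r₂: v_p = √[μ(2/r₂ − 1/a_t)] = 3.9789 km/s.
Second burn Δv₂ = |v₂ − v_p| = 0.9489 km/s.
Δv = Δv₁ + Δv₂ = 0.5754 + 0.9489 = 1.524 km/s.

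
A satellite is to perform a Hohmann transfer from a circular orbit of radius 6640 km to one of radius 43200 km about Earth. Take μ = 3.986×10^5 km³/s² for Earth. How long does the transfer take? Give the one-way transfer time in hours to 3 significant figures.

Transfer-ellipse semi-major axis a_t = (r₁ + r₂)/2 = (6640 + 43200)/2 = 24920 km.
Half the transfer-orbit period gives t = π√(a_t³/μ) = 19580 s.
Converting: 19580 s ÷ 3600 s/hour = 5.44 hours.

t = 5.44 hours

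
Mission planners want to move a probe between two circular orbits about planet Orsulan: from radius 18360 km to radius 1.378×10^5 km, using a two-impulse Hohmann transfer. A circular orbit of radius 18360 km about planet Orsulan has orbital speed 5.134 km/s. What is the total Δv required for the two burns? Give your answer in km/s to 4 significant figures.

From the circular-orbit relation v² = μ/r at r = 18360 km: μ = v²r = (5.134)² × 18360 = 4.83932×10^5 km³/s².
Semi-major axis of the transfer orbit: a_t = (18360 + 1.378×10^5)/2 = 78080 km.
Circular speed at r₁: v₁ = √(μ/r₁) = √(4.83932×10^5/18360) = 5.1340 km/s.
On the transfer ellipse at r₁, v² = μ(2/r − 1/a) gives v_p = √[μ(2/r₁ − 1/a_t)] = 6.8204 km/s.
First burn Δv₁ = |v_p − v₁| = 1.6864 km/s.
At r₂, v₂ = √(μ/r₂) = 1.87399 km/s.
Transfer-orbit speed at r₂: v_a = √[μ(2/r₂ − 1/a_t)] = 0.908728 km/s.
Second burn Δv₂ = |v₂ − v_a| = 0.96526 km/s.
Total Δv = Δv₁ + Δv₂ = 2.652 km/s.

Δv = 2.652 km/s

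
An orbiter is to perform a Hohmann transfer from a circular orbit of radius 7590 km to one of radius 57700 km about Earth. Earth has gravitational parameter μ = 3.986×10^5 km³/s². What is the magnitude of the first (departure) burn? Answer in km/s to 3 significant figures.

Δv₁ = 2.39 km/s

Transfer-ellipse semi-major axis a_t = (r₁ + r₂)/2 = (7590 + 57700)/2 = 32645 km.
Circular speed at r = 7590 km: v_c = √(μ/r) = 7.2468 km/s.
Vis-viva on the transfer ellipse at r = 7590 km gives v_t = √[μ(2/r − 1/a_t)] = 9.6345 km/s.
Δv₁ = |v_t − v_c| = |9.6345 − 7.2468| = 2.388 km/s.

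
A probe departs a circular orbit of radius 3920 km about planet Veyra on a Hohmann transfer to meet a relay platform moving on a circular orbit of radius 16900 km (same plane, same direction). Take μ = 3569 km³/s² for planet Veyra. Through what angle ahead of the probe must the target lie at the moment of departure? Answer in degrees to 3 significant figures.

φ = 93.0°

The Hohmann ellipse has a_t = (r₁ + r₂)/2 = 10410 km.
The half-period of the transfer ellipse is t = π√(a_t³/μ) = 55854 s.
The target's mean motion on its circular orbit is ω₂ = √(μ/r₂³) = 2.7192×10^-5 rad/s.
Angle swept by the target during transfer: ω₂·t = 1.5188 rad = 87.02°.
Arrival is 180° from departure on the ellipse, so φ = 180° − 87.02° = 93.0°.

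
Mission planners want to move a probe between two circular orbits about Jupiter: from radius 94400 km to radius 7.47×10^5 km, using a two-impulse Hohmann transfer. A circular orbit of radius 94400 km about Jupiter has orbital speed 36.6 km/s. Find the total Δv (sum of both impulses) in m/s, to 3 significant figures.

From the circular-orbit relation v² = μ/r at r = 94400 km: μ = v²r = (36.6)² × 94400 = 1.26454×10^8 km³/s².
Semi-major axis of the transfer orbit: a_t = (94400 + 7.470×10^5)/2 = 4.207×10^5 km.
At r₁ the circular-orbit speed is v₁ = √(μ/r₁) = 36.60 km/s.
On the transfer ellipse at r₁, vis-viva gives v_p = √[μ(2/r₁ − 1/a_t)] = 48.77 km/s.
First burn Δv₁ = |v_p − v₁| = 12.17 km/s.
At r₂, v₂ = √(μ/r₂) = 13.011 km/s.
Transfer-orbit speed at r₂: v_a = √[μ(2/r₂ − 1/a_t)] = 6.1632 km/s.
Second burn Δv₂ = |v₂ − v_a| = 6.848 km/s.
Total Δv = Δv₁ + Δv₂ = 19.02 km/s.

Δv = 19000 m/s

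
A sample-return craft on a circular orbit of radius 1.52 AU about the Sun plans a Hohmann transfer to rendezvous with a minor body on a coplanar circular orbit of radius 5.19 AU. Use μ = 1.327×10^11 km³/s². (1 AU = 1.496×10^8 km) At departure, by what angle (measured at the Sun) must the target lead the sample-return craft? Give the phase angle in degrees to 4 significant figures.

φ = 86.45°

In km: r₁ = 1.52 × 1.496×10^8 = 2.27392×10^8 km; r₂ = 5.19 × 1.496×10^8 = 7.76424×10^8 km.
Transfer-ellipse semi-major axis a_t = (r₁ + r₂)/2 = (2.27392×10^8 + 7.76424×10^8)/2 = 5.01908×10^8 km.
Transfer time t = π√(a_t³/μ) = 9.6973×10^7 s.
Target angular speed ω₂ = √(μ/r₂³) = 1.6838×10^-8 rad/s.
Angle swept by the target during transfer: ω₂·t = 1.6328 rad = 93.55°.
Arrival is 180° from departure on the ellipse, so φ = 180° − 93.55° = 86.45°.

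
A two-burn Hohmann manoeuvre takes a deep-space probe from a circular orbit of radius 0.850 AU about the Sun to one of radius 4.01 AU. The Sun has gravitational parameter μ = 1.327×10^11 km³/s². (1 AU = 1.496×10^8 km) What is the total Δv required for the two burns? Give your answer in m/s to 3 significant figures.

Δv = 15300 m/s

In km: r₁ = 0.850 × 1.496×10^8 = 1.2716×10^8 km; r₂ = 4.01 × 1.496×10^8 = 5.99896×10^8 km.
Semi-major axis of the transfer orbit: a_t = (1.2716×10^8 + 5.99896×10^8)/2 = 3.63528×10^8 km.
At r₁ the circular-orbit speed is v₁ = √(μ/r₁) = 32.304 km/s.
Transfer-orbit speed at r₁ (v² = μ(2/r − 1/a)): v_p = √[μ(2/r₁ − 1/a_t)] = 41.498 km/s.
First burn Δv₁ = |v_p − v₁| = 9.194 km/s.
At r₂, v₂ = √(μ/r₂) = 14.873 km/s.
Transfer-orbit speed at r₂: v_a = √[μ(2/r₂ − 1/a_t)] = 8.7964 km/s.
Second burn Δv₂ = |v₂ − v_a| = 6.077 km/s.
Δv = Δv₁ + Δv₂ = 9.194 + 6.077 = 15.27 km/s.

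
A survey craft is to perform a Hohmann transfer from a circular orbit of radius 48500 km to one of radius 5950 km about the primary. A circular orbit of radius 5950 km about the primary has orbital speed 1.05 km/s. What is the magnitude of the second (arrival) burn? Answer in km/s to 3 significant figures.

From the circular-orbit relation v² = μ/r at r = 5950 km: μ = v²r = (1.05)² × 5950 = 6559.88 km³/s².
Semi-major axis of the transfer orbit: a_t = (48500 + 5950)/2 = 27225 km.
On the circular orbit at r = 5950 km, v_c = √(μ/r) = 1.0500 km/s.
Transfer-orbit speed at the same r (vis-viva, a = a_t): v_t = √[μ(2/r − 1/a_t)] = 1.4014 km/s.
Δv₂ = |v_t − v_c| = |1.4014 − 1.0500| = 0.3514 km/s.

Δv₂ = 0.351 km/s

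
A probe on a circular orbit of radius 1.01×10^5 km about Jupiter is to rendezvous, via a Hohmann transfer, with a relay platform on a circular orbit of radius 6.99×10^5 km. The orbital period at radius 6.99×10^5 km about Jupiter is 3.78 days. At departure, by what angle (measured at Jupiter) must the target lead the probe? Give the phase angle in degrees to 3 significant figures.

φ = 102°

From Kepler's third law T² = 4π²r³/μ at r = 6.99×10^5 km, T = 3.78 days = 3.78 × 86400 s = 3.26592×10^5 s: μ = 4π²r³/T² = 1.26410×10^8 km³/s².
Semi-major axis of the transfer orbit: a_t = (1.010×10^5 + 6.990×10^5)/2 = 4.000×10^5 km.
Transfer time t = π√(a_t³/μ) = 70690 s.
The target's mean motion on its circular orbit is ω₂ = √(μ/r₂³) = 1.924×10^-5 rad/s.
Angle swept by the target during transfer: ω₂·t = 1.360 rad = 77.92°.
Arrival is 180° from departure on the ellipse, so φ = 180° − 77.92° = 102°.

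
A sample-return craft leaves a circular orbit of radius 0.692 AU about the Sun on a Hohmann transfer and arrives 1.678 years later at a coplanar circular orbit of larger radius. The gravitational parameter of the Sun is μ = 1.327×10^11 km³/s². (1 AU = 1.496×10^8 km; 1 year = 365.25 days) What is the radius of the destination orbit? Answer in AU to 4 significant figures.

r₂ = 3.791 AU

In km: r₁ = 0.692 × 1.496×10^8 = 1.035232×10^8 km.
Transfer time t = 1.678 years × 365.25 × 86400 s = 5.29536528×10^7 s, and t = π√(a_t³/μ).
So a_t = (μ t²/π²)^(1/3) = (1.327×10^11 × (5.29536528×10^7)² / π²)^(1/3) = 3.3532×10^8 km.
Since a_t = (r₁ + r₂)/2, r₂ = 2a_t − r₁ = 2×3.3532×10^8 − 1.035232×10^8 = 5.671168×10^8 km.
In AU: r₂ = 5.671168×10^8 / 1.496×10^8 = 3.791 AU.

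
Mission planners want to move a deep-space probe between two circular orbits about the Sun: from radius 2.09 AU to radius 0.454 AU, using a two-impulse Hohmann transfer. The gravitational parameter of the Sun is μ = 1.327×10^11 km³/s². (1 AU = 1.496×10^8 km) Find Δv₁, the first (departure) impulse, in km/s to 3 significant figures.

Δv₁ = 8.29 km/s

In km: r₁ = 2.09 × 1.496×10^8 = 3.12664×10^8 km; r₂ = 0.454 × 1.496×10^8 = 6.79184×10^7 km.
Transfer-ellipse semi-major axis a_t = (r₁ + r₂)/2 = (3.12664×10^8 + 6.79184×10^7)/2 = 1.902912×10^8 km.
Circular speed at r = 3.12664×10^8 km: v_c = √(μ/r) = 20.6014 km/s.
Transfer-orbit speed at the same r (vis-viva, a = a_t): v_t = √[μ(2/r − 1/a_t)] = 12.3078 km/s.
Δv₁ = |v_t − v_c| = |12.3078 − 20.6014| = 8.294 km/s.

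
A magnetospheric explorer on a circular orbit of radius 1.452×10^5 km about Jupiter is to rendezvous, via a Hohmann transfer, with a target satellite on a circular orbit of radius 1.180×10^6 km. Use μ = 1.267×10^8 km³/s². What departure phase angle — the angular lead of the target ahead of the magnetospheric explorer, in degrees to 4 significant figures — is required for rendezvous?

Semi-major axis of the transfer orbit: a_t = (1.452×10^5 + 1.180×10^6)/2 = 6.626×10^5 km.
Transfer time t = π√(a_t³/μ) = 1.50535×10^5 s.
Target angular speed ω₂ = √(μ/r₂³) = 8.78143×10^-6 rad/s.
Angle swept by the target during transfer: ω₂·t = 1.3219 rad = 75.74°.
Arrival is 180° from departure on the ellipse, so φ = 180° − 75.74° = 104.3°.

φ = 104.3°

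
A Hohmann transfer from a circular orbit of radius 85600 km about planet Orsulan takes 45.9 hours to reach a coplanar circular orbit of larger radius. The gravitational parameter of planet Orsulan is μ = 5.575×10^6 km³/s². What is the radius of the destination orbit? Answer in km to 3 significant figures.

r₂ = 4.12×10^5 km

Transfer time t = 45.9 hours = 1.6524×10^5 s, and t = π√(a_t³/μ).
So a_t = (μ t²/π²)^(1/3) = (5.575×10^6 × (1.6524×10^5)² / π²)^(1/3) = 2.4892×10^5 km.
Since a_t = (r₁ + r₂)/2, r₂ = 2a_t − r₁ = 2×2.4892×10^5 − 85600 = 4.1224×10^5 km.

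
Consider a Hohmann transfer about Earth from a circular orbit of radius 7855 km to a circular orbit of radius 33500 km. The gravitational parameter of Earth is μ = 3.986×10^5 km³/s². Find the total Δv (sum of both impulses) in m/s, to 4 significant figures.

Δv = 3267 m/s

Transfer-ellipse semi-major axis a_t = (r₁ + r₂)/2 = (7855 + 33500)/2 = 20677.5 km.
Circular speed at r₁: v₁ = √(μ/r₁) = √(3.986×10^5/7855) = 7.1235 km/s.
Transfer-orbit speed at r₁ (vis-viva equation): v_p = √[μ(2/r₁ − 1/a_t)] = 9.0671 km/s.
First burn Δv₁ = |v_p − v₁| = 1.944 km/s.
At r₂, v₂ = √(μ/r₂) = 3.449 km/s.
Transfer-orbit speed at r₂: v_a = √[μ(2/r₂ − 1/a_t)] = 2.126 km/s.
Second burn Δv₂ = |v₂ − v_a| = 1.323 km/s.
Δv = Δv₁ + Δv₂ = 1.944 + 1.323 = 3.267 km/s.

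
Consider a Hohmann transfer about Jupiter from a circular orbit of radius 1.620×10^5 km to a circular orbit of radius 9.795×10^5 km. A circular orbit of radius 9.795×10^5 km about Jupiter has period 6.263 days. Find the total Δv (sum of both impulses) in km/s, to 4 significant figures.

From Kepler's third law T² = 4π²r³/μ at r = 9.795×10^5 km, T = 6.263 days = 6.263 × 86400 s = 5.411232×10^5 s: μ = 4π²r³/T² = 1.26701×10^8 km³/s².
Transfer-ellipse semi-major axis a_t = (r₁ + r₂)/2 = (1.620×10^5 + 9.795×10^5)/2 = 5.7075×10^5 km.
Circular speed at r₁: v₁ = √(μ/r₁) = √(1.26701×10^8/1.620×10^5) = 27.97 km/s.
Transfer-orbit speed at r₁ (v² = μ(2/r − 1/a)): v_p = √[μ(2/r₁ − 1/a_t)] = 36.64 km/s.
First burn Δv₁ = |v_p − v₁| = 8.670 km/s.
At r₂, v₂ = √(μ/r₂) = 11.373 km/s.
Transfer-orbit speed at r₂: v_a = √[μ(2/r₂ − 1/a_t)] = 6.0593 km/s.
Second burn Δv₂ = |v₂ − v_a| = 5.314 km/s.
Total Δv = Δv₁ + Δv₂ = 13.98 km/s.

Δv = 13.98 km/s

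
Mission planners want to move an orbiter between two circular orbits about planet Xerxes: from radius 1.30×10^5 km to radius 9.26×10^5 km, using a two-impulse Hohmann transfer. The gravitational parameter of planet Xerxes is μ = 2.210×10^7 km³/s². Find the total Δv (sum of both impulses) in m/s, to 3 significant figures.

Δv = 6690 m/s

Semi-major axis of the transfer orbit: a_t = (1.300×10^5 + 9.260×10^5)/2 = 5.280×10^5 km.
At r₁ the circular-orbit speed is v₁ = √(μ/r₁) = 13.0384 km/s.
On the transfer ellipse at r₁, vis-viva gives v_p = √[μ(2/r₁ − 1/a_t)] = 17.2668 km/s.
First burn Δv₁ = |v_p − v₁| = 4.2284 km/s.
Circular speed at r₂: v₂ = √(μ/r₂) = 4.8853 km/s.
Transfer-orbit speed at r₂: v_a = √[μ(2/r₂ − 1/a_t)] = 2.4241 km/s.
Second burn Δv₂ = |v₂ − v_a| = 2.4612 km/s.
Total Δv = Δv₁ + Δv₂ = 6.690 km/s.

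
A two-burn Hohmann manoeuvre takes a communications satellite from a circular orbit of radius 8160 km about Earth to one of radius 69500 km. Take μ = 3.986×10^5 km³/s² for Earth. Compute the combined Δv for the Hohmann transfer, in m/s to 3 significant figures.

Transfer-ellipse semi-major axis a_t = (r₁ + r₂)/2 = (8160 + 69500)/2 = 38830 km.
At r₁ the circular-orbit speed is v₁ = √(μ/r₁) = 6.989 km/s.
Transfer-orbit speed at r₁ (vis-viva): v_p = √[μ(2/r₁ − 1/a_t)] = 9.350 km/s.
First burn Δv₁ = |v_p − v₁| = 2.361 km/s.
Circular speed at r₂: v₂ = √(μ/r₂) = 2.395 km/s.
Transfer-orbit speed at r₂: v_a = √[μ(2/r₂ − 1/a_t)] = 1.098 km/s.
Second burn Δv₂ = |v₂ − v_a| = 1.297 km/s.
Total Δv = Δv₁ + Δv₂ = 3.658 km/s.

Δv = 3660 m/s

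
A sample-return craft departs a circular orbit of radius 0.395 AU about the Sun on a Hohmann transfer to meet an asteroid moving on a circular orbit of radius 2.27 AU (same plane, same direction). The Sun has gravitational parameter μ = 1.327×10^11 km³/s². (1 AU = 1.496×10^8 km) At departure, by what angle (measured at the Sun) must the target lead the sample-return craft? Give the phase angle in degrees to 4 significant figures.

In km: r₁ = 0.395 × 1.496×10^8 = 5.9092×10^7 km; r₂ = 2.27 × 1.496×10^8 = 3.39592×10^8 km.
Transfer-ellipse semi-major axis a_t = (r₁ + r₂)/2 = (5.9092×10^7 + 3.39592×10^8)/2 = 1.99342×10^8 km.
The half-period of the transfer ellipse is t = π√(a_t³/μ) = 2.4272×10^7 s.
Target angular speed ω₂ = √(μ/r₂³) = 5.8210×10^-8 rad/s.
Angle swept by the target during transfer: ω₂·t = 1.4129 rad = 80.95°.
The sample-return craft traverses 180° on the transfer ellipse, so the target must lead by 180° − 80.95° = 99.05°.

φ = 99.05°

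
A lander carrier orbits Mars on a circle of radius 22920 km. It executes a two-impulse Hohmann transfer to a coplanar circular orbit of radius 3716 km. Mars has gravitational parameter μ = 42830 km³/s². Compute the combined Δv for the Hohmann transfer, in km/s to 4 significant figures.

Δv = 1.704 km/s

Transfer-ellipse semi-major axis a_t = (r₁ + r₂)/2 = (22920 + 3716)/2 = 13318 km.
Circular speed at r₁: v₁ = √(μ/r₁) = √(42830/22920) = 1.367 km/s.
Transfer-orbit speed at r₁ (vis-viva equation): v_a = √[μ(2/r₁ − 1/a_t)] = 0.7221 km/s.
First burn Δv₁ = |v_a − v₁| = 0.6449 km/s.
At r₂, v₂ = √(μ/r₂) = 3.395 km/s.
Transfer-orbit speed at r₂: v_p = √[μ(2/r₂ − 1/a_t)] = 4.454 km/s.
Second burn Δv₂ = |v₂ − v_p| = 1.059 km/s.
Δv = Δv₁ + Δv₂ = 0.6449 + 1.059 = 1.704 km/s.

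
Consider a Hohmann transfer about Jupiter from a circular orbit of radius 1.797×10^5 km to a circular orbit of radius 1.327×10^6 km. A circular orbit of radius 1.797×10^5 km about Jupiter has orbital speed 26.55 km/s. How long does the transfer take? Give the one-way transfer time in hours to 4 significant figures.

From the circular-orbit relation v² = μ/r at r = 1.797×10^5 km: μ = v²r = (26.55)² × 1.797×10^5 = 1.26671×10^8 km³/s².
The Hohmann ellipse has a_t = (r₁ + r₂)/2 = 7.5335×10^5 km.
Transfer time t = π√(a_t³/μ) = π√((7.5335×10^5)³ / 1.26671×10^8) = 1.8252×10^5 s.
Converting: 1.8252×10^5 s ÷ 3600 s/hour = 50.70 hours.

t = 50.70 hours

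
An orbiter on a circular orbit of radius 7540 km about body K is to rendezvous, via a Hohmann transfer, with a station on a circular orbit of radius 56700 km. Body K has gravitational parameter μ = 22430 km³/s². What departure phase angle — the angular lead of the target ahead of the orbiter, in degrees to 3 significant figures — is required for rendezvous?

The Hohmann ellipse has a_t = (r₁ + r₂)/2 = 32120 km.
Transfer time t = π√(a_t³/μ) = 1.2075×10^5 s.
Target angular speed ω₂ = √(μ/r₂³) = 1.1093×10^-5 rad/s.
Angle swept by the target during transfer: ω₂·t = 1.3395 rad = 76.75°.
Arrival is 180° from departure on the ellipse, so φ = 180° − 76.75° = 103°.

φ = 103°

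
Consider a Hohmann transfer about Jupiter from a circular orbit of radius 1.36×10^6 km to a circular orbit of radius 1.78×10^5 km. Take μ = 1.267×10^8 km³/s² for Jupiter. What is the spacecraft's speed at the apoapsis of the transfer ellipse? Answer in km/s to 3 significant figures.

v = 4.64 km/s

The Hohmann ellipse has a_t = (r₁ + r₂)/2 = 7.690×10^5 km.
At apoapsis, r = 1.360×10^6 km.
Vis-viva: v = √[μ(2/r − 1/a_t)] = √[1.267×10^8 × (2/1.360×10^6 − 1/7.690×10^5)] = 4.644 km/s.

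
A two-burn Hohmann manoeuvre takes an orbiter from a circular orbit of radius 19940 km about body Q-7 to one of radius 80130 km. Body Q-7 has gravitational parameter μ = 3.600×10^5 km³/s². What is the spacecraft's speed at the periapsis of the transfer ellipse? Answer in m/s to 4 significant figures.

v = 5377 m/s

Semi-major axis of the transfer orbit: a_t = (19940 + 80130)/2 = 50035 km.
The periapsis of the transfer ellipse is at r = 19940 km.
Vis-viva: v = √[μ(2/r − 1/a_t)] = √[3.600×10^5 × (2/19940 − 1/50035)] = 5.377 km/s.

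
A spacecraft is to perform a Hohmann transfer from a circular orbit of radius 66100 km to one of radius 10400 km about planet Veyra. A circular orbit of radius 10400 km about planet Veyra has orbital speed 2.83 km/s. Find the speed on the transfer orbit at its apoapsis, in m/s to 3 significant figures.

v = 585 m/s

From the circular-orbit relation v² = μ/r at r = 10400 km: μ = v²r = (2.83)² × 10400 = 83292.6 km³/s².
Semi-major axis of the transfer orbit: a_t = (66100 + 10400)/2 = 38250 km.
At apoapsis, r = 66100 km.
Vis-viva: v = √[μ(2/r − 1/a_t)] = √[83292.6 × (2/66100 − 1/38250)] = 0.5853 km/s.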